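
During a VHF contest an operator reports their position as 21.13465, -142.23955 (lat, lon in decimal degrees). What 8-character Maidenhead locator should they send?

Offset from 180°W / 90°S: lon 37.76045°, lat 111.13465°.
Field: 37.76045/20 → 1 → B, 111.13465/10 → 11 → L; chars BL.
Square: 17.76045/2 → 8, 1.13465/1 → 1; chars 81.
Subsquare: 1.76045/0.0833333 → 21 → v, 0.13465/0.0416667 → 3 → d; chars vd.
Extended square: 0.01045/0.00833333 → 1, 0.00965/0.00416667 → 2; chars 12.

BL81vd12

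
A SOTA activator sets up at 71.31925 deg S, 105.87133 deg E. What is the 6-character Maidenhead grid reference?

OB28wq

Offset from 180°W / 90°S: lon 285.8713°, lat 18.6808°.
Field: 285.8713/20 → 14 → O, 18.6808/10 → 1 → B; chars OB.
Square: 5.8713/2 → 2, 8.6808/1 → 8; chars 28.
Subsquare: 1.8713/0.0833333 → 22 → w, 0.6808/0.0416667 → 16 → q; chars wq.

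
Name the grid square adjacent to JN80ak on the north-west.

JN70xl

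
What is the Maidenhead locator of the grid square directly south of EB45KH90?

Latitude extended square 0; −1 → -1, wraps to 9, carry into subsquare.
Latitude subsquare h = 7; −1 → 6 = g.
The longitude characters are unchanged.

EB45kg99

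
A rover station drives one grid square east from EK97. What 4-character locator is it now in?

FK07

Longitude square 9; +1 → 10, wraps to 0, carry into field.
Longitude field E = 4; +1 → 5 = F.
The latitude characters are unchanged.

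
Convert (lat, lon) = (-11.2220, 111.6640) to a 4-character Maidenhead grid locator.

OH58

Offset from 180°W / 90°S: lon 291.66°, lat 78.78°.
Field (20°×10°, letters A–R): lon ⌊291.66/20⌋ = 14 → O; lat ⌊78.78/10⌋ = 7 → H.
Square (2°×1°, digits 0–9): lon ⌊11.66/2⌋ = 5; lat ⌊8.78/1⌋ = 8.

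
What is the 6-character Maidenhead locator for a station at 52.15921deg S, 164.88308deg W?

AD77nu

Add 180° to longitude and 90° to latitude: 15.1169, 37.8408.
Field: 15.1169/20 → 0 → A, 37.8408/10 → 3 → D; chars AD.
Square: 15.1169/2 → 7, 7.8408/1 → 7; chars 77.
Subsquare: 1.1169/0.0833333 → 13 → n, 0.8408/0.0416667 → 20 → u; chars nu.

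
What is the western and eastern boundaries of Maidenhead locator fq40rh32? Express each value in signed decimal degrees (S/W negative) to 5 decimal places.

Field F=5, Q=16: +5·20° lon, +16·10° lat → SW at lon -80°, lat 70°.
Square 4, 0: +4·2° lon, +0·1° lat → SW at lon -72°, lat 70°.
Subsquare r=17, h=7: +17·0.0833333° lon, +7·0.0416667° lat → SW at lon -70.5833°, lat 70.2917°.
Extended square 3, 2: +3·0.00833333° lon, +2·0.00416667° lat → SW at lon -70.5583°, lat 70.3°.
Cell spans 0.00833333° lon × 0.00416667° lat.
west -70.55833, east -70.55000.

-70.55833, -70.55000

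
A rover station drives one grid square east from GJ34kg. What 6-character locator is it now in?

Longitude subsquare k = 10; +1 → 11 = l.
The latitude characters are unchanged.

GJ34lg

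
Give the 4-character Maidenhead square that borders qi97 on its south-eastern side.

RI06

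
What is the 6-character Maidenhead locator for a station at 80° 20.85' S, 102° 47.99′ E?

OA19jp

Add 180° to longitude and 90° to latitude: 282.7998, 9.6525.
Field: 282.7998/20 → 14 → O, 9.6525/10 → 0 → A; chars OA.
Square: 2.7998/2 → 1, 9.6525/1 → 9; chars 19.
Subsquare: 0.7998/0.0833333 → 9 → j, 0.6525/0.0416667 → 15 → p; chars jp.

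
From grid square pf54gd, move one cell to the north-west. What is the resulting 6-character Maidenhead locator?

PF54fe

Longitude subsquare g = 6; −1 → 5 = f.
Latitude subsquare d = 3; +1 → 4 = e.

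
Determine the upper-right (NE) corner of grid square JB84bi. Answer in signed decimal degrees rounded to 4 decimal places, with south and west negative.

-75.6250, 16.1667

Field J=9, B=1: +9·20° lon, +1·10° lat → SW at lon 0°, lat -80°.
Square 8, 4: +8·2° lon, +4·1° lat → SW at lon 16°, lat -76°.
Subsquare b=1, i=8: +1·0.0833333° lon, +8·0.0416667° lat → SW at lon 16.0833°, lat -75.6667°.
Cell spans 0.0833333° lon × 0.0416667° lat. NE corner is SW corner plus one full cell.
latitude -75.6250, longitude 16.1667.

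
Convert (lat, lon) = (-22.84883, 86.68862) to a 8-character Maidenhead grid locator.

NG37id26

Add 180° to longitude and 90° to latitude: 266.68862, 67.15117.
Field: 266.68862/20 → 13 → N, 67.15117/10 → 6 → G; chars NG.
Square: 6.68862/2 → 3, 7.15117/1 → 7; chars 37.
Subsquare: 0.68862/0.0833333 → 8 → i, 0.15117/0.0416667 → 3 → d; chars id.
Extended square: 0.02195/0.00833333 → 2, 0.02617/0.00416667 → 6; chars 26.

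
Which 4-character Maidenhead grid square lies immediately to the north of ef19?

EG10

Latitude square 9; +1 → 10, wraps to 0, carry into field.
Latitude field F = 5; +1 → 6 = G.
The longitude characters are unchanged.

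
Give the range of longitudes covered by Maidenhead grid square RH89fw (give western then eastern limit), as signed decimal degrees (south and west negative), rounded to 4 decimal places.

176.4167, 176.5000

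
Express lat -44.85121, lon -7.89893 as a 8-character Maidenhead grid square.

Offset from 180°W / 90°S: lon 172.10107°, lat 45.14879°.
Field (20°×10°, letters A–R): lon ⌊172.10107/20⌋ = 8 → I; lat ⌊45.14879/10⌋ = 4 → E.
Square (2°×1°, digits 0–9): lon ⌊12.10107/2⌋ = 6; lat ⌊5.14879/1⌋ = 5.
Subsquare (5′×2.5′, letters a–x): lon ⌊0.10107/0.0833333⌋ = 1 → b; lat ⌊0.14879/0.0416667⌋ = 3 → d.
Extended square (30″×15″, digits 0–9): lon ⌊0.01774/0.00833333⌋ = 2; lat ⌊0.02379/0.00416667⌋ = 5.

IE65bd25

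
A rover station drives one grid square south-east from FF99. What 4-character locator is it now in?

GF08

Longitude square 9; +1 → 10, wraps to 0, carry into field.
Longitude field F = 5; +1 → 6 = G.
Latitude square 9; −1 → 8.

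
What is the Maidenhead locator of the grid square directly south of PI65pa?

Latitude subsquare a = 0; −1 → -1, wraps to 23 = x, carry into square.
Latitude square 5; −1 → 4.
The longitude characters are unchanged.

PI64px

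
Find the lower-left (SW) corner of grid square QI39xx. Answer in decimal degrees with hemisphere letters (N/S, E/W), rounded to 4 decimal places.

Field Q=16, I=8: +16·20° lon, +8·10° lat → SW at lon 140°, lat -10°.
Square 3, 9: +3·2° lon, +9·1° lat → SW at lon 146°, lat -1°.
Subsquare x=23, x=23: +23·0.0833333° lon, +23·0.0416667° lat → SW at lon 147.917°, lat -0.0416667°.
latitude 0.0417° S, longitude 147.9167° E.

0.0417° S, 147.9167° E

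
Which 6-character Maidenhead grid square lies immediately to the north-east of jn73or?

JN73ps

Longitude subsquare o = 14; +1 → 15 = p.
Latitude subsquare r = 17; +1 → 18 = s.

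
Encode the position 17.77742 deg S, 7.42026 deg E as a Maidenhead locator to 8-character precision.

JH32rf03

Shift to the Maidenhead origin (180°W, 90°S): lon 187.42026, lat 72.22258.
Field: lon ⌊187.42026/20⌋ = 9 → J; lat ⌊72.22258/10⌋ = 7 → H.
Square: lon ⌊7.42026/2⌋ = 3; lat ⌊2.22258/1⌋ = 2.
Subsquare: lon ⌊1.42026/0.0833333⌋ = 17 → r; lat ⌊0.22258/0.0416667⌋ = 5 → f.
Extended square: lon ⌊0.00359/0.00833333⌋ = 0; lat ⌊0.01425/0.00416667⌋ = 3.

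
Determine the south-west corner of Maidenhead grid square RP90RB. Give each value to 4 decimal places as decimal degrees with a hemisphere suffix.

Field R=17, P=15: +17·20° lon, +15·10° lat → SW at lon 160°, lat 60°.
Square 9, 0: +9·2° lon, +0·1° lat → SW at lon 178°, lat 60°.
Subsquare r=17, b=1: +17·0.0833333° lon, +1·0.0416667° lat → SW at lon 179.417°, lat 60.0417°.
latitude 60.0417° N, longitude 179.4167° E.

60.0417° N, 179.4167° E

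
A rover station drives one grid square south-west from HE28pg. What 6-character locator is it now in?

Longitude subsquare p = 15; −1 → 14 = o.
Latitude subsquare g = 6; −1 → 5 = f.

HE28of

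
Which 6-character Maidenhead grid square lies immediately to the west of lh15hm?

LH15gm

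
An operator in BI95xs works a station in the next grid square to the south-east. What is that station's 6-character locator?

CI05ar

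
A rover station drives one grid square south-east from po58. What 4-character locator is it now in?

PO67

Longitude square 5; +1 → 6.
Latitude square 8; −1 → 7.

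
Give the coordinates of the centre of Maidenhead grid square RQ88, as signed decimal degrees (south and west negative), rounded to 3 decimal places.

78.500, 177.000

Field R=17, Q=16: +17·20° lon, +16·10° lat → SW at lon 160°, lat 70°.
Square 8, 8: +8·2° lon, +8·1° lat → SW at lon 176°, lat 78°.
Cell spans 2° lon × 1° lat. Centre is SW corner plus half of each.
latitude 78.500, longitude 177.000.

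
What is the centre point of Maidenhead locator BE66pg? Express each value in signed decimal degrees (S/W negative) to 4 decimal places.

Field B=1, E=4: +1·20° lon, +4·10° lat → SW at lon -160°, lat -50°.
Square 6, 6: +6·2° lon, +6·1° lat → SW at lon -148°, lat -44°.
Subsquare p=15, g=6: +15·0.0833333° lon, +6·0.0416667° lat → SW at lon -146.75°, lat -43.75°.
Cell spans 0.0833333° lon × 0.0416667° lat. Centre is SW corner plus half of each.
latitude -43.7292, longitude -146.7083.

-43.7292, -146.7083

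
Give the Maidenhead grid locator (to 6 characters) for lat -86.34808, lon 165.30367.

RA23pp

Offset from 180°W / 90°S: lon 345.3037°, lat 3.6519°.
Field: lon ⌊345.3037/20⌋ = 17 → R; lat ⌊3.6519/10⌋ = 0 → A.
Square: lon ⌊5.3037/2⌋ = 2; lat ⌊3.6519/1⌋ = 3.
Subsquare: lon ⌊1.3037/0.0833333⌋ = 15 → p; lat ⌊0.6519/0.0416667⌋ = 15 → p.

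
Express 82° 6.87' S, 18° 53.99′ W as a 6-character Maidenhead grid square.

IA07nv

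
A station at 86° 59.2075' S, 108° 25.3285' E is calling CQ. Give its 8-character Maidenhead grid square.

OA43fa03

Shift to the Maidenhead origin (180°W, 90°S): lon 288.42214, lat 3.01321.
Field: 288.42214/20 → 14 → O, 3.01321/10 → 0 → A; chars OA.
Square: 8.42214/2 → 4, 3.01321/1 → 3; chars 43.
Subsquare: 0.42214/0.0833333 → 5 → f, 0.01321/0.0416667 → 0 → a; chars fa.
Extended square: 0.00548/0.00833333 → 0, 0.01321/0.00416667 → 3; chars 03.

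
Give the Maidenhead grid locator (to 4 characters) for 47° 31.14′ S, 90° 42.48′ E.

Add 180° to longitude and 90° to latitude: 270.71, 42.48.
Field: lon ⌊270.71/20⌋ = 13 → N; lat ⌊42.48/10⌋ = 4 → E.
Square: lon ⌊10.71/2⌋ = 5; lat ⌊2.48/1⌋ = 2.

NE52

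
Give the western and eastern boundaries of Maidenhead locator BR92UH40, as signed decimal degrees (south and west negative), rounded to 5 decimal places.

Field B=1, R=17: +1·20° lon, +17·10° lat → SW at lon -160°, lat 80°.
Square 9, 2: +9·2° lon, +2·1° lat → SW at lon -142°, lat 82°.
Subsquare u=20, h=7: +20·0.0833333° lon, +7·0.0416667° lat → SW at lon -140.333°, lat 82.2917°.
Extended square 4, 0: +4·0.00833333° lon, +0·0.00416667° lat → SW at lon -140.3°, lat 82.2917°.
Cell spans 0.00833333° lon × 0.00416667° lat.
west -140.30000, east -140.29167.

-140.30000, -140.29167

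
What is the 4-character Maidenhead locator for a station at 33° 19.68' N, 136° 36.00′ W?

CM13

Add 180° to longitude and 90° to latitude: 43.40, 123.33.
Field (20°×10°, letters A–R): 43.40/20 → 2 → C, 123.33/10 → 12 → M; chars CM.
Square (2°×1°, digits 0–9): 3.40/2 → 1, 3.33/1 → 3; chars 13.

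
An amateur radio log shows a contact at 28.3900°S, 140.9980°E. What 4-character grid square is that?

Shift to the Maidenhead origin (180°W, 90°S): lon 321.00, lat 61.61.
Field: 321.00/20 → 16 → Q, 61.61/10 → 6 → G; chars QG.
Square: 1.00/2 → 0, 1.61/1 → 1; chars 01.

QG01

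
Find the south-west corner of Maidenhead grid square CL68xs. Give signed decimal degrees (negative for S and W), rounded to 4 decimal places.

28.7500, -126.0833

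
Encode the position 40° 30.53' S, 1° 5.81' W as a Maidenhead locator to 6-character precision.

Add 180° to longitude and 90° to latitude: 178.9032, 49.4912.
Field: 178.9032/20 → 8 → I, 49.4912/10 → 4 → E; chars IE.
Square: 18.9032/2 → 9, 9.4912/1 → 9; chars 99.
Subsquare: 0.9032/0.0833333 → 10 → k, 0.4912/0.0416667 → 11 → l; chars kl.

IE99kl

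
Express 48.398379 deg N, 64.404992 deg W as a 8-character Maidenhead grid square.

Shift to the Maidenhead origin (180°W, 90°S): lon 115.59501, lat 138.39838.
Field: 115.59501/20 → 5 → F, 138.39838/10 → 13 → N; chars FN.
Square: 15.59501/2 → 7, 8.39838/1 → 8; chars 78.
Subsquare: 1.59501/0.0833333 → 19 → t, 0.39838/0.0416667 → 9 → j; chars tj.
Extended square: 0.01167/0.00833333 → 1, 0.02338/0.00416667 → 5; chars 15.

FN78tj15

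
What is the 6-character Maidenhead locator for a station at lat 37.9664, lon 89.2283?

Shift to the Maidenhead origin (180°W, 90°S): lon 269.2283, lat 127.9664.
Field: 269.2283/20 → 13 → N, 127.9664/10 → 12 → M; chars NM.
Square: 9.2283/2 → 4, 7.9664/1 → 7; chars 47.
Subsquare: 1.2283/0.0833333 → 14 → o, 0.9664/0.0416667 → 23 → x; chars ox.

NM47ox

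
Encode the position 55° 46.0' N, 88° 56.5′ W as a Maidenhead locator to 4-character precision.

Offset from 180°W / 90°S: lon 91.06°, lat 145.77°.
Field: 91.06/20 → 4 → E, 145.77/10 → 14 → O; chars EO.
Square: 11.06/2 → 5, 5.77/1 → 5; chars 55.

EO55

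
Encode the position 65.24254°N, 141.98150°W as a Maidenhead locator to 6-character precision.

Offset from 180°W / 90°S: lon 38.0185°, lat 155.2425°.
Field (20°×10°, letters A–R): 38.0185/20 → 1 → B, 155.2425/10 → 15 → P; chars BP.
Square (2°×1°, digits 0–9): 18.0185/2 → 9, 5.2425/1 → 5; chars 95.
Subsquare (5′×2.5′, letters a–x): 0.0185/0.0833333 → 0 → a, 0.2425/0.0416667 → 5 → f; chars af.

BP95af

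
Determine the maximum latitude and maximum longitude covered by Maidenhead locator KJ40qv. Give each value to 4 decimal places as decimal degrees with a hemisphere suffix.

0.9167° N, 29.4167° E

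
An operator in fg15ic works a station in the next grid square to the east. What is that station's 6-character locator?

Longitude subsquare i = 8; +1 → 9 = j.
The latitude characters are unchanged.

FG15jc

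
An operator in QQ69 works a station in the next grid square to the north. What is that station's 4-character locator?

QR60

Latitude square 9; +1 → 10, wraps to 0, carry into field.
Latitude field Q = 16; +1 → 17 = R.
The longitude characters are unchanged.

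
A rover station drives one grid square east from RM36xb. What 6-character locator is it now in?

RM46ab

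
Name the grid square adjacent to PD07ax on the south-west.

Longitude subsquare a = 0; −1 → -1, wraps to 23 = x, carry into square.
Longitude square 0; −1 → -1, wraps to 9, carry into field.
Longitude field P = 15; −1 → 14 = O.
Latitude subsquare x = 23; −1 → 22 = w.

OD97xw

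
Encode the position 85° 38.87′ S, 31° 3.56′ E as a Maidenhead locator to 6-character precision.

Add 180° to longitude and 90° to latitude: 211.0593, 4.3522.
Field: lon ⌊211.0593/20⌋ = 10 → K; lat ⌊4.3522/10⌋ = 0 → A.
Square: lon ⌊11.0593/2⌋ = 5; lat ⌊4.3522/1⌋ = 4.
Subsquare: lon ⌊1.0593/0.0833333⌋ = 12 → m; lat ⌊0.3522/0.0416667⌋ = 8 → i.

KA54mi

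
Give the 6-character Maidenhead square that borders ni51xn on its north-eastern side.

Longitude subsquare x = 23; +1 → 24, wraps to 0 = a, carry into square.
Longitude square 5; +1 → 6.
Latitude subsquare n = 13; +1 → 14 = o.

NI61ao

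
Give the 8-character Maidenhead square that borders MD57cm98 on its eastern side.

MD57dm08

Longitude extended square 9; +1 → 10, wraps to 0, carry into subsquare.
Longitude subsquare c = 2; +1 → 3 = d.
The latitude characters are unchanged.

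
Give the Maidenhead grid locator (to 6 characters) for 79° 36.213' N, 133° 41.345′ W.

CQ39do

Add 180° to longitude and 90° to latitude: 46.3109, 169.6035.
Field: 46.3109/20 → 2 → C, 169.6035/10 → 16 → Q; chars CQ.
Square: 6.3109/2 → 3, 9.6035/1 → 9; chars 39.
Subsquare: 0.3109/0.0833333 → 3 → d, 0.6035/0.0416667 → 14 → o; chars do.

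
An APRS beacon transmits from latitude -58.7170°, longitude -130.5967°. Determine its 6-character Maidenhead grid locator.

CD41qg

Offset from 180°W / 90°S: lon 49.4033°, lat 31.2830°.
Field: lon ⌊49.4033/20⌋ = 2 → C; lat ⌊31.2830/10⌋ = 3 → D.
Square: lon ⌊9.4033/2⌋ = 4; lat ⌊1.2830/1⌋ = 1.
Subsquare: lon ⌊1.4033/0.0833333⌋ = 16 → q; lat ⌊0.2830/0.0416667⌋ = 6 → g.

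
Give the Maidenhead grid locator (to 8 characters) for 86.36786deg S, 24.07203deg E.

KA23ap81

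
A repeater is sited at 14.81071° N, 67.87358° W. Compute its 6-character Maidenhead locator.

FK64bt

Offset from 180°W / 90°S: lon 112.1264°, lat 104.8107°.
Field: lon ⌊112.1264/20⌋ = 5 → F; lat ⌊104.8107/10⌋ = 10 → K.
Square: lon ⌊12.1264/2⌋ = 6; lat ⌊4.8107/1⌋ = 4.
Subsquare: lon ⌊0.1264/0.0833333⌋ = 1 → b; lat ⌊0.8107/0.0416667⌋ = 19 → t.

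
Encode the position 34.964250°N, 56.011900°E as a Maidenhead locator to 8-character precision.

Shift to the Maidenhead origin (180°W, 90°S): lon 236.01190, lat 124.96425.
Field (20°×10°, letters A–R): 236.01190/20 → 11 → L, 124.96425/10 → 12 → M; chars LM.
Square (2°×1°, digits 0–9): 16.01190/2 → 8, 4.96425/1 → 4; chars 84.
Subsquare (5′×2.5′, letters a–x): 0.01190/0.0833333 → 0 → a, 0.96425/0.0416667 → 23 → x; chars ax.
Extended square (30″×15″, digits 0–9): 0.01190/0.00833333 → 1, 0.00592/0.00416667 → 1; chars 11.

LM84ax11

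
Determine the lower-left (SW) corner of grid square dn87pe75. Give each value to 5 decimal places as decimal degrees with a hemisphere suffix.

47.18750° N, 102.69167° W

Field D=3, N=13: +3·20° lon, +13·10° lat → SW at lon -120°, lat 40°.
Square 8, 7: +8·2° lon, +7·1° lat → SW at lon -104°, lat 47°.
Subsquare p=15, e=4: +15·0.0833333° lon, +4·0.0416667° lat → SW at lon -102.75°, lat 47.1667°.
Extended square 7, 5: +7·0.00833333° lon, +5·0.00416667° lat → SW at lon -102.692°, lat 47.1875°.
latitude 47.18750° N, longitude 102.69167° W.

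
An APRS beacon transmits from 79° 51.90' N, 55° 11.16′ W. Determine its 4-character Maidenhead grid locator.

Shift to the Maidenhead origin (180°W, 90°S): lon 124.81, lat 169.87.
Field (20°×10°, letters A–R): lon ⌊124.81/20⌋ = 6 → G; lat ⌊169.87/10⌋ = 16 → Q.
Square (2°×1°, digits 0–9): lon ⌊4.81/2⌋ = 2; lat ⌊9.87/1⌋ = 9.

GQ29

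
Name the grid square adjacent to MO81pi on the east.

MO81qi

Longitude subsquare p = 15; +1 → 16 = q.
The latitude characters are unchanged.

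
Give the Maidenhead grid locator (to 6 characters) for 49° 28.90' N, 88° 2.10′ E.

NN49al

Shift to the Maidenhead origin (180°W, 90°S): lon 268.0350, lat 139.4817.
Field: 268.0350/20 → 13 → N, 139.4817/10 → 13 → N; chars NN.
Square: 8.0350/2 → 4, 9.4817/1 → 9; chars 49.
Subsquare: 0.0350/0.0833333 → 0 → a, 0.4817/0.0416667 → 11 → l; chars al.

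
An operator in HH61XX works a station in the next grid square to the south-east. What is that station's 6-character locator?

Longitude subsquare x = 23; +1 → 24, wraps to 0 = a, carry into square.
Longitude square 6; +1 → 7.
Latitude subsquare x = 23; −1 → 22 = w.

HH71aw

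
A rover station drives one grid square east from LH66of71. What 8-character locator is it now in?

LH66of81

Longitude extended square 7; +1 → 8.
The latitude characters are unchanged.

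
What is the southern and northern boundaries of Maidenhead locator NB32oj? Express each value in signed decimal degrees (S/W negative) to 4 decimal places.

Field N=13, B=1: +13·20° lon, +1·10° lat → SW at lon 80°, lat -80°.
Square 3, 2: +3·2° lon, +2·1° lat → SW at lon 86°, lat -78°.
Subsquare o=14, j=9: +14·0.0833333° lon, +9·0.0416667° lat → SW at lon 87.1667°, lat -77.625°.
Cell spans 0.0833333° lon × 0.0416667° lat.
south -77.6250, north -77.5833.

-77.6250, -77.5833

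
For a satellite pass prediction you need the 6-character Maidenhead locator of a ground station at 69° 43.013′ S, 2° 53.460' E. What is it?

Shift to the Maidenhead origin (180°W, 90°S): lon 182.8910, lat 20.2831.
Field: lon ⌊182.8910/20⌋ = 9 → J; lat ⌊20.2831/10⌋ = 2 → C.
Square: lon ⌊2.8910/2⌋ = 1; lat ⌊0.2831/1⌋ = 0.
Subsquare: lon ⌊0.8910/0.0833333⌋ = 10 → k; lat ⌊0.2831/0.0416667⌋ = 6 → g.

JC10kg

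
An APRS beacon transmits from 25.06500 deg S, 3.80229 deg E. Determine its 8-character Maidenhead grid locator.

JG14vw64

Add 180° to longitude and 90° to latitude: 183.80229, 64.93500.
Field: lon ⌊183.80229/20⌋ = 9 → J; lat ⌊64.93500/10⌋ = 6 → G.
Square: lon ⌊3.80229/2⌋ = 1; lat ⌊4.93500/1⌋ = 4.
Subsquare: lon ⌊1.80229/0.0833333⌋ = 21 → v; lat ⌊0.93500/0.0416667⌋ = 22 → w.
Extended square: lon ⌊0.05229/0.00833333⌋ = 6; lat ⌊0.01833/0.00416667⌋ = 4.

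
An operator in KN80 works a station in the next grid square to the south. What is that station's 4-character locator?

Latitude square 0; −1 → -1, wraps to 9, carry into field.
Latitude field N = 13; −1 → 12 = M.
The longitude characters are unchanged.

KM89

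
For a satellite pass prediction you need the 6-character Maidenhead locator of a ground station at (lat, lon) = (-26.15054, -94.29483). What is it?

EG23uu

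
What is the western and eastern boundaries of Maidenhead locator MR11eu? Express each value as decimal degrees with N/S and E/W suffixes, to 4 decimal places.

62.3333° E, 62.4167° E

Field M=12, R=17: +12·20° lon, +17·10° lat → SW at lon 60°, lat 80°.
Square 1, 1: +1·2° lon, +1·1° lat → SW at lon 62°, lat 81°.
Subsquare e=4, u=20: +4·0.0833333° lon, +20·0.0416667° lat → SW at lon 62.3333°, lat 81.8333°.
Cell spans 0.0833333° lon × 0.0416667° lat.
west 62.3333° E, east 62.4167° E.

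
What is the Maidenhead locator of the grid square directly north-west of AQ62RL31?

AQ62rl22

Longitude extended square 3; −1 → 2.
Latitude extended square 1; +1 → 2.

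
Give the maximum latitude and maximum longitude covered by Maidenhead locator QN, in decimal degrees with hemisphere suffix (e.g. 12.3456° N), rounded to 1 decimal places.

Field Q=16, N=13: +16·20° lon, +13·10° lat → SW at lon 140°, lat 40°.
Cell spans 20° lon × 10° lat. NE corner is SW corner plus one full cell.
latitude 50.0° N, longitude 160.0° E.

50.0° N, 160.0° E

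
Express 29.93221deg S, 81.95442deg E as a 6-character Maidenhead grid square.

NG00xb

Add 180° to longitude and 90° to latitude: 261.9544, 60.0678.
Field: lon ⌊261.9544/20⌋ = 13 → N; lat ⌊60.0678/10⌋ = 6 → G.
Square: lon ⌊1.9544/2⌋ = 0; lat ⌊0.0678/1⌋ = 0.
Subsquare: lon ⌊1.9544/0.0833333⌋ = 23 → x; lat ⌊0.0678/0.0416667⌋ = 1 → b.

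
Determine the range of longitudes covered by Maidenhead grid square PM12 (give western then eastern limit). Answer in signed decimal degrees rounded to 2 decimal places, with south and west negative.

122.00, 124.00

Field P=15, M=12: +15·20° lon, +12·10° lat → SW at lon 120°, lat 30°.
Square 1, 2: +1·2° lon, +2·1° lat → SW at lon 122°, lat 32°.
Cell spans 2° lon × 1° lat.
west 122.00, east 124.00.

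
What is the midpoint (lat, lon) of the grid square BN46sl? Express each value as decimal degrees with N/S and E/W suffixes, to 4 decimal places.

Field B=1, N=13: +1·20° lon, +13·10° lat → SW at lon -160°, lat 40°.
Square 4, 6: +4·2° lon, +6·1° lat → SW at lon -152°, lat 46°.
Subsquare s=18, l=11: +18·0.0833333° lon, +11·0.0416667° lat → SW at lon -150.5°, lat 46.4583°.
Cell spans 0.0833333° lon × 0.0416667° lat. Centre is SW corner plus half of each.
latitude 46.4792° N, longitude 150.4583° W.

46.4792° N, 150.4583° W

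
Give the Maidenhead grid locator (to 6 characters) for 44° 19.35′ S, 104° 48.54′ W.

Offset from 180°W / 90°S: lon 75.1910°, lat 45.6775°.
Field: 75.1910/20 → 3 → D, 45.6775/10 → 4 → E; chars DE.
Square: 15.1910/2 → 7, 5.6775/1 → 5; chars 75.
Subsquare: 1.1910/0.0833333 → 14 → o, 0.6775/0.0416667 → 16 → q; chars oq.

DE75oq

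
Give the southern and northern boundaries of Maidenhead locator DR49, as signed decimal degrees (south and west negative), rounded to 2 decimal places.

89.00, 90.00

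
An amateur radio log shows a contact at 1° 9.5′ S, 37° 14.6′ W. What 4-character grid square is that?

HI18

Shift to the Maidenhead origin (180°W, 90°S): lon 142.76, lat 88.84.
Field: lon ⌊142.76/20⌋ = 7 → H; lat ⌊88.84/10⌋ = 8 → I.
Square: lon ⌊2.76/2⌋ = 1; lat ⌊8.84/1⌋ = 8.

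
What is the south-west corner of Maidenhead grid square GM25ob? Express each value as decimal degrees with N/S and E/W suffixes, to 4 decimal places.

Field G=6, M=12: +6·20° lon, +12·10° lat → SW at lon -60°, lat 30°.
Square 2, 5: +2·2° lon, +5·1° lat → SW at lon -56°, lat 35°.
Subsquare o=14, b=1: +14·0.0833333° lon, +1·0.0416667° lat → SW at lon -54.8333°, lat 35.0417°.
latitude 35.0417° N, longitude 54.8333° W.

35.0417° N, 54.8333° W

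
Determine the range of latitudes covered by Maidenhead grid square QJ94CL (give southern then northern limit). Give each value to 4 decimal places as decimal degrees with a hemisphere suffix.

Field Q=16, J=9: +16·20° lon, +9·10° lat → SW at lon 140°, lat 0°.
Square 9, 4: +9·2° lon, +4·1° lat → SW at lon 158°, lat 4°.
Subsquare c=2, l=11: +2·0.0833333° lon, +11·0.0416667° lat → SW at lon 158.167°, lat 4.45833°.
Cell spans 0.0833333° lon × 0.0416667° lat.
south 4.4583° N, north 4.5000° N.

4.4583° N, 4.5000° N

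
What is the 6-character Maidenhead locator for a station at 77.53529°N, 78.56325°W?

FQ07rm

Shift to the Maidenhead origin (180°W, 90°S): lon 101.4368, lat 167.5353.
Field (20°×10°, letters A–R): 101.4368/20 → 5 → F, 167.5353/10 → 16 → Q; chars FQ.
Square (2°×1°, digits 0–9): 1.4368/2 → 0, 7.5353/1 → 7; chars 07.
Subsquare (5′×2.5′, letters a–x): 1.4368/0.0833333 → 17 → r, 0.5353/0.0416667 → 12 → m; chars rm.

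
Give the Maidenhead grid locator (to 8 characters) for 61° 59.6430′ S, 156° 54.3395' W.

Offset from 180°W / 90°S: lon 23.09434°, lat 28.00595°.
Field: 23.09434/20 → 1 → B, 28.00595/10 → 2 → C; chars BC.
Square: 3.09434/2 → 1, 8.00595/1 → 8; chars 18.
Subsquare: 1.09434/0.0833333 → 13 → n, 0.00595/0.0416667 → 0 → a; chars na.
Extended square: 0.01101/0.00833333 → 1, 0.00595/0.00416667 → 1; chars 11.

BC18na11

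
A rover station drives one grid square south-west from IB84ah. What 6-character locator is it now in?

IB74xg

Longitude subsquare a = 0; −1 → -1, wraps to 23 = x, carry into square.
Longitude square 8; −1 → 7.
Latitude subsquare h = 7; −1 → 6 = g.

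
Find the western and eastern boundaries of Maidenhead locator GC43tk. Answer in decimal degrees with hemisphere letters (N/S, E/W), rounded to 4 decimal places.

50.4167° W, 50.3333° W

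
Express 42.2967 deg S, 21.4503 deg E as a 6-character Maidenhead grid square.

KE07rq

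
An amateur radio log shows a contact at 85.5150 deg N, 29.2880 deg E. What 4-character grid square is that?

KR45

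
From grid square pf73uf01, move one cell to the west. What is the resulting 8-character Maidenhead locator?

PF73tf91

Longitude extended square 0; −1 → -1, wraps to 9, carry into subsquare.
Longitude subsquare u = 20; −1 → 19 = t.
The latitude characters are unchanged.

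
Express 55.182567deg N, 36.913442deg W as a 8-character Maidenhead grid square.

Offset from 180°W / 90°S: lon 143.08656°, lat 145.18257°.
Field: 143.08656/20 → 7 → H, 145.18257/10 → 14 → O; chars HO.
Square: 3.08656/2 → 1, 5.18257/1 → 5; chars 15.
Subsquare: 1.08656/0.0833333 → 13 → n, 0.18257/0.0416667 → 4 → e; chars ne.
Extended square: 0.00322/0.00833333 → 0, 0.01590/0.00416667 → 3; chars 03.

HO15ne03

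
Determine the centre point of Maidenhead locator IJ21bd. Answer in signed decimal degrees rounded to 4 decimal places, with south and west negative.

1.1458, -15.8750

Field I=8, J=9: +8·20° lon, +9·10° lat → SW at lon -20°, lat 0°.
Square 2, 1: +2·2° lon, +1·1° lat → SW at lon -16°, lat 1°.
Subsquare b=1, d=3: +1·0.0833333° lon, +3·0.0416667° lat → SW at lon -15.9167°, lat 1.125°.
Cell spans 0.0833333° lon × 0.0416667° lat. Centre is SW corner plus half of each.
latitude 1.1458, longitude -15.8750.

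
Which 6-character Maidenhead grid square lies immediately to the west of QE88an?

Longitude subsquare a = 0; −1 → -1, wraps to 23 = x, carry into square.
Longitude square 8; −1 → 7.
The latitude characters are unchanged.

QE78xn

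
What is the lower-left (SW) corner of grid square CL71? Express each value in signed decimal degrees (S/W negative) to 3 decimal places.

21.000, -126.000

Field C=2, L=11: +2·20° lon, +11·10° lat → SW at lon -140°, lat 20°.
Square 7, 1: +7·2° lon, +1·1° lat → SW at lon -126°, lat 21°.
latitude 21.000, longitude -126.000.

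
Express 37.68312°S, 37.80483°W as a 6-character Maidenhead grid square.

Add 180° to longitude and 90° to latitude: 142.1952, 52.3169.
Field: lon ⌊142.1952/20⌋ = 7 → H; lat ⌊52.3169/10⌋ = 5 → F.
Square: lon ⌊2.1952/2⌋ = 1; lat ⌊2.3169/1⌋ = 2.
Subsquare: lon ⌊0.1952/0.0833333⌋ = 2 → c; lat ⌊0.3169/0.0416667⌋ = 7 → h.

HF12ch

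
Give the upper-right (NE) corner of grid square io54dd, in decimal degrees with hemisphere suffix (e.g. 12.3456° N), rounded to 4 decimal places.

54.1667° N, 9.6667° W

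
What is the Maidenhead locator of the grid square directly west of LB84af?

Longitude subsquare a = 0; −1 → -1, wraps to 23 = x, carry into square.
Longitude square 8; −1 → 7.
The latitude characters are unchanged.

LB74xf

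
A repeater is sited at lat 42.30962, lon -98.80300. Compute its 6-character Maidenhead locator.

Shift to the Maidenhead origin (180°W, 90°S): lon 81.1970, lat 132.3096.
Field: lon ⌊81.1970/20⌋ = 4 → E; lat ⌊132.3096/10⌋ = 13 → N.
Square: lon ⌊1.1970/2⌋ = 0; lat ⌊2.3096/1⌋ = 2.
Subsquare: lon ⌊1.1970/0.0833333⌋ = 14 → o; lat ⌊0.3096/0.0416667⌋ = 7 → h.

EN02oh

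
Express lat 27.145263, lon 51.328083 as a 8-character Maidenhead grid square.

LL57pd94

Add 180° to longitude and 90° to latitude: 231.32808, 117.14526.
Field (20°×10°, letters A–R): 231.32808/20 → 11 → L, 117.14526/10 → 11 → L; chars LL.
Square (2°×1°, digits 0–9): 11.32808/2 → 5, 7.14526/1 → 7; chars 57.
Subsquare (5′×2.5′, letters a–x): 1.32808/0.0833333 → 15 → p, 0.14526/0.0416667 → 3 → d; chars pd.
Extended square (30″×15″, digits 0–9): 0.07808/0.00833333 → 9, 0.02026/0.00416667 → 4; chars 94.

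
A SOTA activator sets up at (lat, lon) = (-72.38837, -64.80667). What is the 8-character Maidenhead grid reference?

FB77oo36

Add 180° to longitude and 90° to latitude: 115.19333, 17.61163.
Field (20°×10°, letters A–R): 115.19333/20 → 5 → F, 17.61163/10 → 1 → B; chars FB.
Square (2°×1°, digits 0–9): 15.19333/2 → 7, 7.61163/1 → 7; chars 77.
Subsquare (5′×2.5′, letters a–x): 1.19333/0.0833333 → 14 → o, 0.61163/0.0416667 → 14 → o; chars oo.
Extended square (30″×15″, digits 0–9): 0.02666/0.00833333 → 3, 0.02830/0.00416667 → 6; chars 36.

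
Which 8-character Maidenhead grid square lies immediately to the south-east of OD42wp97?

Longitude extended square 9; +1 → 10, wraps to 0, carry into subsquare.
Longitude subsquare w = 22; +1 → 23 = x.
Latitude extended square 7; −1 → 6.

OD42xp06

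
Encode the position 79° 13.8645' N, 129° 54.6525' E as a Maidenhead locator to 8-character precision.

PQ49wf95

Shift to the Maidenhead origin (180°W, 90°S): lon 309.91088, lat 169.23108.
Field: lon ⌊309.91088/20⌋ = 15 → P; lat ⌊169.23108/10⌋ = 16 → Q.
Square: lon ⌊9.91088/2⌋ = 4; lat ⌊9.23108/1⌋ = 9.
Subsquare: lon ⌊1.91088/0.0833333⌋ = 22 → w; lat ⌊0.23108/0.0416667⌋ = 5 → f.
Extended square: lon ⌊0.07754/0.00833333⌋ = 9; lat ⌊0.02274/0.00416667⌋ = 5.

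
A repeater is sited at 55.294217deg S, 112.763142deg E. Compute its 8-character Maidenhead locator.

Shift to the Maidenhead origin (180°W, 90°S): lon 292.76314, lat 34.70578.
Field (20°×10°, letters A–R): lon ⌊292.76314/20⌋ = 14 → O; lat ⌊34.70578/10⌋ = 3 → D.
Square (2°×1°, digits 0–9): lon ⌊12.76314/2⌋ = 6; lat ⌊4.70578/1⌋ = 4.
Subsquare (5′×2.5′, letters a–x): lon ⌊0.76314/0.0833333⌋ = 9 → j; lat ⌊0.70578/0.0416667⌋ = 16 → q.
Extended square (30″×15″, digits 0–9): lon ⌊0.01314/0.00833333⌋ = 1; lat ⌊0.03912/0.00416667⌋ = 9.

OD64jq19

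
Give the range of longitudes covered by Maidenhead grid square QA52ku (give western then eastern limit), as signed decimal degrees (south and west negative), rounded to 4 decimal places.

150.8333, 150.9167

Field Q=16, A=0: +16·20° lon, +0·10° lat → SW at lon 140°, lat -90°.
Square 5, 2: +5·2° lon, +2·1° lat → SW at lon 150°, lat -88°.
Subsquare k=10, u=20: +10·0.0833333° lon, +20·0.0416667° lat → SW at lon 150.833°, lat -87.1667°.
Cell spans 0.0833333° lon × 0.0416667° lat.
west 150.8333, east 150.9167.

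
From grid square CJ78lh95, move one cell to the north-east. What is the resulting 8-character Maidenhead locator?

Longitude extended square 9; +1 → 10, wraps to 0, carry into subsquare.
Longitude subsquare l = 11; +1 → 12 = m.
Latitude extended square 5; +1 → 6.

CJ78mh06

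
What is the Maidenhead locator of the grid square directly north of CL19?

CM10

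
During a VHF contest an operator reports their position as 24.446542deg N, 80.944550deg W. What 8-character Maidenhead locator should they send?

EL94mk67

Shift to the Maidenhead origin (180°W, 90°S): lon 99.05545, lat 114.44654.
Field: 99.05545/20 → 4 → E, 114.44654/10 → 11 → L; chars EL.
Square: 19.05545/2 → 9, 4.44654/1 → 4; chars 94.
Subsquare: 1.05545/0.0833333 → 12 → m, 0.44654/0.0416667 → 10 → k; chars mk.
Extended square: 0.05545/0.00833333 → 6, 0.02988/0.00416667 → 7; chars 67.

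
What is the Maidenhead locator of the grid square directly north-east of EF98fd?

EF98ge

Longitude subsquare f = 5; +1 → 6 = g.
Latitude subsquare d = 3; +1 → 4 = e.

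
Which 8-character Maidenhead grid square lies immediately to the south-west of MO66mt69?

Longitude extended square 6; −1 → 5.
Latitude extended square 9; −1 → 8.

MO66mt58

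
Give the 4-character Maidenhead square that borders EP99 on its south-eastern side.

FP08

Longitude square 9; +1 → 10, wraps to 0, carry into field.
Longitude field E = 4; +1 → 5 = F.
Latitude square 9; −1 → 8.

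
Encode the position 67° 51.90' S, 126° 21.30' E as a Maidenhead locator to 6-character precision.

Add 180° to longitude and 90° to latitude: 306.3550, 22.1350.
Field: lon ⌊306.3550/20⌋ = 15 → P; lat ⌊22.1350/10⌋ = 2 → C.
Square: lon ⌊6.3550/2⌋ = 3; lat ⌊2.1350/1⌋ = 2.
Subsquare: lon ⌊0.3550/0.0833333⌋ = 4 → e; lat ⌊0.1350/0.0416667⌋ = 3 → d.

PC32ed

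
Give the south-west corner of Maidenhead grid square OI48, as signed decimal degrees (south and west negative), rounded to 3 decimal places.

Field O=14, I=8: +14·20° lon, +8·10° lat → SW at lon 100°, lat -10°.
Square 4, 8: +4·2° lon, +8·1° lat → SW at lon 108°, lat -2°.
latitude -2.000, longitude 108.000.

-2.000, 108.000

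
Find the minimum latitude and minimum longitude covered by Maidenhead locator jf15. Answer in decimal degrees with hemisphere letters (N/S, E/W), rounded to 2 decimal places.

35.00° S, 2.00° E

Field J=9, F=5: +9·20° lon, +5·10° lat → SW at lon 0°, lat -40°.
Square 1, 5: +1·2° lon, +5·1° lat → SW at lon 2°, lat -35°.
latitude 35.00° S, longitude 2.00° E.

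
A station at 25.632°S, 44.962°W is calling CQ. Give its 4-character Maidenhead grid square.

Add 180° to longitude and 90° to latitude: 135.04, 64.37.
Field (20°×10°, letters A–R): 135.04/20 → 6 → G, 64.37/10 → 6 → G; chars GG.
Square (2°×1°, digits 0–9): 15.04/2 → 7, 4.37/1 → 4; chars 74.

GG74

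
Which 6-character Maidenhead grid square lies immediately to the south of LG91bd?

Latitude subsquare d = 3; −1 → 2 = c.
The longitude characters are unchanged.

LG91bc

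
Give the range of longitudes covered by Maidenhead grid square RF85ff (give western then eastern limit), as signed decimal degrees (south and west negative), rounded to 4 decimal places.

Field R=17, F=5: +17·20° lon, +5·10° lat → SW at lon 160°, lat -40°.
Square 8, 5: +8·2° lon, +5·1° lat → SW at lon 176°, lat -35°.
Subsquare f=5, f=5: +5·0.0833333° lon, +5·0.0416667° lat → SW at lon 176.417°, lat -34.7917°.
Cell spans 0.0833333° lon × 0.0416667° lat.
west 176.4167, east 176.5000.

176.4167, 176.5000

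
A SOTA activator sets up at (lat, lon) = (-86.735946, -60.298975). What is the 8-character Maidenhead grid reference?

FA93ug43

Add 180° to longitude and 90° to latitude: 119.70103, 3.26405.
Field: 119.70103/20 → 5 → F, 3.26405/10 → 0 → A; chars FA.
Square: 19.70103/2 → 9, 3.26405/1 → 3; chars 93.
Subsquare: 1.70103/0.0833333 → 20 → u, 0.26405/0.0416667 → 6 → g; chars ug.
Extended square: 0.03436/0.00833333 → 4, 0.01405/0.00416667 → 3; chars 43.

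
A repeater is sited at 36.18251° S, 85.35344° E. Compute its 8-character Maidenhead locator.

NF23qt26

Offset from 180°W / 90°S: lon 265.35344°, lat 53.81749°.
Field: lon ⌊265.35344/20⌋ = 13 → N; lat ⌊53.81749/10⌋ = 5 → F.
Square: lon ⌊5.35344/2⌋ = 2; lat ⌊3.81749/1⌋ = 3.
Subsquare: lon ⌊1.35344/0.0833333⌋ = 16 → q; lat ⌊0.81749/0.0416667⌋ = 19 → t.
Extended square: lon ⌊0.02011/0.00833333⌋ = 2; lat ⌊0.02582/0.00416667⌋ = 6.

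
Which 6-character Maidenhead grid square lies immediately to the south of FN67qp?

Latitude subsquare p = 15; −1 → 14 = o.
The longitude characters are unchanged.

FN67qo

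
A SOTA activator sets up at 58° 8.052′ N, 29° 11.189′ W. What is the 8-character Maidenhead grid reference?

HO58jd72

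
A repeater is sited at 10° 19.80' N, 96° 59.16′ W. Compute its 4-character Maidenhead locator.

Shift to the Maidenhead origin (180°W, 90°S): lon 83.01, lat 100.33.
Field: 83.01/20 → 4 → E, 100.33/10 → 10 → K; chars EK.
Square: 3.01/2 → 1, 0.33/1 → 0; chars 10.

EK10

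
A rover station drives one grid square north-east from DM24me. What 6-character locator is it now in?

Longitude subsquare m = 12; +1 → 13 = n.
Latitude subsquare e = 4; +1 → 5 = f.

DM24nf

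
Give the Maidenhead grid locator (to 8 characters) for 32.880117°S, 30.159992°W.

HF47wc08

Offset from 180°W / 90°S: lon 149.84001°, lat 57.11988°.
Field: 149.84001/20 → 7 → H, 57.11988/10 → 5 → F; chars HF.
Square: 9.84001/2 → 4, 7.11988/1 → 7; chars 47.
Subsquare: 1.84001/0.0833333 → 22 → w, 0.11988/0.0416667 → 2 → c; chars wc.
Extended square: 0.00667/0.00833333 → 0, 0.03655/0.00416667 → 8; chars 08.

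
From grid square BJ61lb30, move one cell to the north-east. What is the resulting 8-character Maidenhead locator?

BJ61lb41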